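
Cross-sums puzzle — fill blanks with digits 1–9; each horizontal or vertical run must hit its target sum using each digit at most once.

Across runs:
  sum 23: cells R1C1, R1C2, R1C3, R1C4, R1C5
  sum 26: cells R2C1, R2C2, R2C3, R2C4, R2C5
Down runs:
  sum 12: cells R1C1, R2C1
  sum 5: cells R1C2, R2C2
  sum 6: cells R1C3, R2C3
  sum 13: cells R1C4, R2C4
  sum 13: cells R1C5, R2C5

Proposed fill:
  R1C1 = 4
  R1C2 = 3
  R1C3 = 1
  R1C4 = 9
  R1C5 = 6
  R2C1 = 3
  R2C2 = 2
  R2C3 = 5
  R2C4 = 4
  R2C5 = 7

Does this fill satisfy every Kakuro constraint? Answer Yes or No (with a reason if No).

No — the down run R1C1–R2C1 sums to 7, not 12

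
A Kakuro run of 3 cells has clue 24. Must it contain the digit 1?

No

The only way to make 24 from 3 distinct digits is {7,8,9}, which does not contain 1.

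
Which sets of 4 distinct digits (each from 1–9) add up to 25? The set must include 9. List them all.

4 distinct digits from 1–9 sum between 10 and 30.
Keeping only sets containing 9.

{1,7,8,9}; {2,6,8,9}; {3,5,8,9}; {3,6,7,9}; {4,5,7,9}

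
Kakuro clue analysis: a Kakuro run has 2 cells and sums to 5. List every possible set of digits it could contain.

2 distinct digits from 1–9 sum between 3 and 17.

{1,4}; {2,3}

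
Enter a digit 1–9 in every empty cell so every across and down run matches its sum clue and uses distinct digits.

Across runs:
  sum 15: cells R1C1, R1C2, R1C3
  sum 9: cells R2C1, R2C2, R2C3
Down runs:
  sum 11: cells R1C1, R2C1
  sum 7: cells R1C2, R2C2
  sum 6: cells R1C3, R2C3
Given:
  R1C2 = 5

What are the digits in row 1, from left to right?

R2C2 = 7 − 5 = 2 completes the 7 down.
Nothing is forced directly, so branch on R2C3, whose candidates are 1 or 4. If R2C3 = 1: then R1C3 would have to be in {1,2,3,4,6,7,8,9} for the 15 across but in {5} for the 6 down — contradiction. So R2C3 = 4.
R1C3 = 6 − 4 = 2 completes the 6 down.
R2C1 = 9 − 6 = 3 completes the 9 across.
R1C1 = 15 − 7 = 8 completes the 15 across.

8 5 2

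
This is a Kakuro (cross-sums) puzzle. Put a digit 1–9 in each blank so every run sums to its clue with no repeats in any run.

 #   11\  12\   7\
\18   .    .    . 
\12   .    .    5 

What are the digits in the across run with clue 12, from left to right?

R1C3 = 7 − 5 = 2 completes the 7 down.
No cell is forced outright now. R2C2 can only be 3 or 4 (the digits allowed by both its 12 across and its 12 down). If R2C2 = 4: then R1C2 would have to be in {7,9} for the 18 across but in {8} for the 12 down — contradiction. So R2C2 = 3.
R1C2 = 12 − 3 = 9 completes the 12 down.
R2C1 = 12 − 8 = 4 completes the 12 across.
R1C1 = 18 − 11 = 7 completes the 18 across.

4 3 5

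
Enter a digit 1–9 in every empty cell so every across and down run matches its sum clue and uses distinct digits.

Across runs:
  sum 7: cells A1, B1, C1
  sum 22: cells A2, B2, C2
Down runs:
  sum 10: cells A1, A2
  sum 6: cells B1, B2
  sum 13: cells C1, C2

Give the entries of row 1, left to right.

2, 1, 4

7 in 3 cells must be {1,2,4}.
The 7 across and the 13 down share only 4, so C1 = 4.
The 22 across and the 6 down share only 5, so B2 = 5.
C2 = 13 − 4 = 9 completes the 13 down.
B1 = 6 − 5 = 1 completes the 6 down.
A2 = 22 − 14 = 8 completes the 22 across.
A1 = 7 − 5 = 2 completes the 7 across.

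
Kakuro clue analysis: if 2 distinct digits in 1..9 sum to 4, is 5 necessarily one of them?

No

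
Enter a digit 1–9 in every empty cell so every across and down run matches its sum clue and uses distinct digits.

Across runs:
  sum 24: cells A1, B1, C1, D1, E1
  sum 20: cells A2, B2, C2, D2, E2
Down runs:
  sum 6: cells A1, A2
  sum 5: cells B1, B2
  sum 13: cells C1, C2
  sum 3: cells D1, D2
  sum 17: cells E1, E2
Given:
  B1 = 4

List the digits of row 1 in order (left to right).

3 in 2 cells must be {1,2}; 17 in 2 cells must be {8,9}.
B2 = 5 − 4 = 1 completes the 5 down.
Given what's placed, D2 must be 2 to fit the 20 across and 3 down.
D1 = 3 − 2 = 1 completes the 3 down.
No cell is forced outright now. A2 can only be 4 or 5 (the digits allowed by both its 20 across and its 6 down). If A2 = 5: then A1 would have to be in {2,3,5,6,7,8,9} for the 24 across but in {1} for the 6 down — contradiction. So A2 = 4.
A1 = 6 − 4 = 2 completes the 6 down.
E2 = 8: the only remaining digit allowed by both the 20 across and the 17 down.
E1 = 17 − 8 = 9 completes the 17 down.
C2 = 20 − 15 = 5 completes the 20 across.
C1 = 24 − 16 = 8 completes the 24 across.

2 4 8 1 9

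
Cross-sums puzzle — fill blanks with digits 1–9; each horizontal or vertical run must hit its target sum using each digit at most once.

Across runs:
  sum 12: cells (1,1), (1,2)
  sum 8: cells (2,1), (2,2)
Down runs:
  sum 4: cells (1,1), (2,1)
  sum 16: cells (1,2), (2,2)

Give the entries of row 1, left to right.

3 9

4 in 2 cells must be {1,3}; 16 in 2 cells must be {7,9}.
The 12 across and the 4 down share only 3, so (1,1) = 3.
(1,2) = 12 − 3 = 9 completes the 12 across.
(2,1) = 4 − 3 = 1 completes the 4 down.
(2,2) = 8 − 1 = 7 completes the 8 across.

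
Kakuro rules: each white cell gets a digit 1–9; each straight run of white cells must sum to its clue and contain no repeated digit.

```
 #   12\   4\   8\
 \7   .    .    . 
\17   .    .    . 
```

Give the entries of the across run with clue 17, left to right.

8, 3, 6

7 in 3 cells must be {1,2,4}; 4 in 2 cells must be {1,3}.
The 7 across and the 12 down share only 4, so R1C1 = 4.
Given what's placed, R1C2 must be 1 to fit the 7 across and 4 down.
R1C3 = 7 − 5 = 2 completes the 7 across.
R2C1 = 12 − 4 = 8 completes the 12 down.
R2C2 = 4 − 1 = 3 completes the 4 down.
R2C3 = 17 − 11 = 6 completes the 17 across.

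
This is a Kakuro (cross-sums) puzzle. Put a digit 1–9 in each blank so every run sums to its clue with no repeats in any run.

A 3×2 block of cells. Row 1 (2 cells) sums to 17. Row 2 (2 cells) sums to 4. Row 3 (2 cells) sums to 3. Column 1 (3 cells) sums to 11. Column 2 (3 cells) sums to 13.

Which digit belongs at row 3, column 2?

1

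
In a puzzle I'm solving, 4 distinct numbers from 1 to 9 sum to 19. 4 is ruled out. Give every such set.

4 distinct digits from 1–9 sum between 10 and 30.
Dropping sets that contain 4.

{1,2,7,9}; {1,3,6,9}; {1,3,7,8}; {1,5,6,7}; {2,3,5,9}; {2,3,6,8}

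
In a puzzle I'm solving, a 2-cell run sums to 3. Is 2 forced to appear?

The only way to make 3 from 2 distinct digits is {1,2}, which contains 2.

Yes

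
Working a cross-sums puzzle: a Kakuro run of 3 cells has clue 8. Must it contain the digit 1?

Yes

Every partition of 8 into 3 distinct digits includes 1: {1,2,5}, {1,3,4}.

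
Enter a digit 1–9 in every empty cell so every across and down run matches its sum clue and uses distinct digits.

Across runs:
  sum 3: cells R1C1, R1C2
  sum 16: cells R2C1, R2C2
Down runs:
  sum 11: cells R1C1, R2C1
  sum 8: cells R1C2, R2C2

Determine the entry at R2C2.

3 in 2 cells must be {1,2}; 16 in 2 cells must be {7,9}.
The 3 across and the 11 down share only 2, so R1C1 = 2.
R1C2 = 3 − 2 = 1 completes the 3 across.
R2C1 = 11 − 2 = 9 completes the 11 down.
R2C2 = 16 − 9 = 7 completes the 16 across.

7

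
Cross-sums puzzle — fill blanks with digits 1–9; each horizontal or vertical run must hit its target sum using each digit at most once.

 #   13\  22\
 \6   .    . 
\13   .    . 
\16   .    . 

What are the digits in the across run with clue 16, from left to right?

16 in 2 cells must be {7,9}.
The 6 across and the 22 down share only 5, so R1C2 = 5.
Given what's placed, R3C2 must be 9 to fit the 16 across and 22 down.
R1C1 = 6 − 5 = 1 completes the 6 across.
R2C2 = 22 − 14 = 8 completes the 22 down.
R3C1 = 16 − 9 = 7 completes the 16 across.
R2C1 = 13 − 8 = 5 completes the 13 across.

7 9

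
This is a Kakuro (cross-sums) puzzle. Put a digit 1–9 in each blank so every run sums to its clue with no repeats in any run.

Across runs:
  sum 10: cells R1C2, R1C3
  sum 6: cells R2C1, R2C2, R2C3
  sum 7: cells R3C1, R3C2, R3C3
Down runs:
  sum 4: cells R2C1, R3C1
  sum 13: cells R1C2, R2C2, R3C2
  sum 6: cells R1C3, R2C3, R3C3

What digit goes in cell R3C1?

1

6 in 3 cells must be {1,2,3}; 7 in 3 cells must be {1,2,4}; 4 in 2 cells must be {1,3}.
Only 1 fits R3C1 under both its across sum 7 and down sum 4.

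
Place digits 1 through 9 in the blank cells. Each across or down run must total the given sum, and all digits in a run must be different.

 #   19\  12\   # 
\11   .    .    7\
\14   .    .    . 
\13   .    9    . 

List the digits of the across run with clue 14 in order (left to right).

7, 1, 6

R1C2 = 2: the only remaining digit allowed by both the 11 across and the 12 down.
R2C2 = 12 − 11 = 1 completes the 12 down.
Given what's placed, R3C1 must be 3 to fit the 13 across and 19 down.
R3C3 = 13 − 12 = 1 completes the 13 across.
R1C1 = 11 − 2 = 9 completes the 11 across.
R2C1 = 19 − 12 = 7 completes the 19 down.
R2C3 = 14 − 8 = 6 completes the 14 across.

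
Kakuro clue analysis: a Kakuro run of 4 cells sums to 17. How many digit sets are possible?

4 distinct digits from 1–9 sum between 10 and 30.

9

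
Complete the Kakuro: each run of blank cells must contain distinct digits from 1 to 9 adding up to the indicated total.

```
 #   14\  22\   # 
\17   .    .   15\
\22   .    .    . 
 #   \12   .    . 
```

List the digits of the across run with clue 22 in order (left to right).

17 in 2 cells must be {8,9}.
Nothing is forced directly, so branch on R1C1, whose candidates are 8 or 9. If R1C1 = 8: that forces R1C2 = 9, R2C1 = 6, R2C2 = 7, R2C3 = 9, after which R3C2 would have to be in {3,4,5,7,8,9} for the 12 across but in {6} for the 22 down — contradiction. So R1C1 = 9.
R1C2 = 17 − 9 = 8 completes the 17 across.
R2C1 = 14 − 9 = 5 completes the 14 down.
R2C2 = 9: the only remaining digit allowed by both the 22 across and the 22 down.
R2C3 = 22 − 14 = 8 completes the 22 across.
R3C2 = 22 − 17 = 5 completes the 22 down.
R3C3 = 12 − 5 = 7 completes the 12 across.

5, 9, 8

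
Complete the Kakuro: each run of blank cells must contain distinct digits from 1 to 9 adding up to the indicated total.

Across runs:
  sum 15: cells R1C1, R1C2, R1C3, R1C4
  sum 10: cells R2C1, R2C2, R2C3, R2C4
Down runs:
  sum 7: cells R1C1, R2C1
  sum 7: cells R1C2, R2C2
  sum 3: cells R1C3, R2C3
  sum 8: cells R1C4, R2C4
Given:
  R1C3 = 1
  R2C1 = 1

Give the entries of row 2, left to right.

10 in 4 cells must be {1,2,3,4}; 3 in 2 cells must be {1,2}.
R1C1 = 7 − 1 = 6 completes the 7 down.
R2C3 = 3 − 1 = 2 completes the 3 down.
Given what's placed, R2C4 must be 3 to fit the 10 across and 8 down.
R1C4 = 8 − 3 = 5 completes the 8 down.
R2C2 = 10 − 6 = 4 completes the 10 across.
R1C2 = 15 − 12 = 3 completes the 15 across.

1, 4, 2, 3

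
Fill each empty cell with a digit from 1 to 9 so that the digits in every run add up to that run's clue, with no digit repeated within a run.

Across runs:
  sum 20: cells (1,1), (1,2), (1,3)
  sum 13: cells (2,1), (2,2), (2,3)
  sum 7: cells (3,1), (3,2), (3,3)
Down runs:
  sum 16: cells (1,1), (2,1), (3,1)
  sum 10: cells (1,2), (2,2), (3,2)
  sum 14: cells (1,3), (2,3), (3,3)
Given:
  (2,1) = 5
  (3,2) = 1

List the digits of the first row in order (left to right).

7 in 3 cells must be {1,2,4}.
No cell is forced outright now. (3,1) can only be 2 or 4 (the digits allowed by both its 7 across and its 16 down). If (3,1) = 4: that forces (1,1) = 7, (3,3) = 2, (2,3) = 7, (1,3) = 5, after which (2,2) would have to be in {1} for the 13 across but in {2,3,4,5,6,7} for the 10 down — contradiction. So (3,1) = 2.
(1,1) = 16 − 7 = 9 completes the 16 down.
(3,3) = 7 − 3 = 4 completes the 7 across.
No cell is forced outright now. (1,3) can only be 3 or 7 or 8 (the digits allowed by both its 20 across and its 14 down). If (1,3) = 3: then (1,2) would have to be in {8} for the 20 across but in {2,3,4,5,6,7} for the 10 down — contradiction. If (1,3) = 7: that forces (1,2) = 4, after which (2,2) would have to be in {1,2,6,7} for the 13 across but in {5} for the 10 down — contradiction. So (1,3) = 8.
(1,2) = 20 − 17 = 3 completes the 20 across.
(2,2) = 10 − 4 = 6 completes the 10 down.
(2,3) = 13 − 11 = 2 completes the 13 across.

9 3 8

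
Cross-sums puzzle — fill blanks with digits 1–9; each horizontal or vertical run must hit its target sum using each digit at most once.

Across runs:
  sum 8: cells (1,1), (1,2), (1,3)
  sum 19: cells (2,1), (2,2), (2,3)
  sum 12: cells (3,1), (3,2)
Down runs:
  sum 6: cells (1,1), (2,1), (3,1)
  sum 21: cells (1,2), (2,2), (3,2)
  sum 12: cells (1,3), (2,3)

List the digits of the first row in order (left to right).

1 4 3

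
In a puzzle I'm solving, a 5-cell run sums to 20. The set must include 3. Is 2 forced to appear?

No

Counterexample: {1,3,4,5,7} sums to 20 under that restriction without using 2.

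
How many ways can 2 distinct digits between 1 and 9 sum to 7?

3

2 distinct digits from 1–9 sum between 3 and 17.
Enumerating: {1,6}, {2,5}, {3,4}.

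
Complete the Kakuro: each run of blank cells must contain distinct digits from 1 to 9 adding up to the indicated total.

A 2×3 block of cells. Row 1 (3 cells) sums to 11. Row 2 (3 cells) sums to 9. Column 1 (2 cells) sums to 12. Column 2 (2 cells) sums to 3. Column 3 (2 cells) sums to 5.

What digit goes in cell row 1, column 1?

8

3 in 2 cells must be {1,2}.
Nothing is forced directly, so branch on (2,1), whose candidates are 3 or 4 or 5. If (2,1) = 3: then (1,1) would have to be in {1,2,3,4,5,6,7,8} for the 11 across but in {9} for the 12 down — contradiction. If (2,1) = 5: that forces (1,1) = 7, (1,2) = 1, (1,3) = 3, after which (2,2) would have to be in {1,3} for the 9 across but in {2} for the 3 down — contradiction. So (2,1) = 4.
(1,1) = 12 − 4 = 8 completes the 12 down.
Given what's placed, (2,2) must be 2 to fit the 9 across and 3 down.
(2,3) = 9 − 6 = 3 completes the 9 across.
(1,2) = 3 − 2 = 1 completes the 3 down.
(1,3) = 11 − 9 = 2 completes the 11 across.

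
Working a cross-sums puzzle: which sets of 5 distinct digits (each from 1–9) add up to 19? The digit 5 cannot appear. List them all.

{1,2,3,4,9}; {1,2,3,6,7}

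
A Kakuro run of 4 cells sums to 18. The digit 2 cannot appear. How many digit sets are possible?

4 distinct digits from 1–9 sum between 10 and 30.
Dropping sets that contain 2.
Enumerating: {1,3,5,9}, {1,3,6,8}, {1,4,5,8}, {1,4,6,7}, {3,4,5,6}.

5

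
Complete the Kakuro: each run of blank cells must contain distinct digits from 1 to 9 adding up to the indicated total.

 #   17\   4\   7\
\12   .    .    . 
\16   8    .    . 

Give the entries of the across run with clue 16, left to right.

8 3 5

17 in 2 cells must be {8,9}; 4 in 2 cells must be {1,3}.
R1C1 = 17 − 8 = 9 completes the 17 down.
Given what's placed, R1C2 must be 1 to fit the 12 across and 4 down.
R1C3 = 12 − 10 = 2 completes the 12 across.
R2C2 = 4 − 1 = 3 completes the 4 down.
R2C3 = 16 − 11 = 5 completes the 16 across.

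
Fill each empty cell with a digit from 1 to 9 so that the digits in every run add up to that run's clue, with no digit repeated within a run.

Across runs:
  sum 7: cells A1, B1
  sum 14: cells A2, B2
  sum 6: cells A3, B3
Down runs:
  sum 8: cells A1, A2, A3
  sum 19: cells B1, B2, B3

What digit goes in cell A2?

5

The 14 across and the 8 down share only 5, so A2 = 5.
B2 = 14 − 5 = 9 completes the 14 across.
Nothing is forced directly, so branch on A1, whose candidates are 1 or 2. If A1 = 2: then B1 would have to be in {5} for the 7 across but in {2,3,4,6,7,8} for the 19 down — contradiction. So A1 = 1.
B1 = 7 − 1 = 6 completes the 7 across.
A3 = 8 − 6 = 2 completes the 8 down.
B3 = 6 − 2 = 4 completes the 6 across.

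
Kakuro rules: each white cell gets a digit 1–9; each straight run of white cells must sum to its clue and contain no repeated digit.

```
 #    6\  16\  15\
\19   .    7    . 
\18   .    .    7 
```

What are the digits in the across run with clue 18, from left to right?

2 9 7

16 in 2 cells must be {7,9}.
Given what's placed, R1C1 must be 4 to fit the 19 across and 6 down.
R1C3 = 19 − 11 = 8 completes the 19 across.
R2C1 = 6 − 4 = 2 completes the 6 down.
R2C2 = 18 − 9 = 9 completes the 18 across.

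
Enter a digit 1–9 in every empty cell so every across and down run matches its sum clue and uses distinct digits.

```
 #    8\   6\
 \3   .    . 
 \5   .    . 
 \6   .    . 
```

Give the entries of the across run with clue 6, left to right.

5 1

3 in 2 cells must be {1,2}; 6 in 3 cells must be {1,2,3}.
Nothing is forced directly, so branch on R1C1, whose candidates are 1 or 2. If R1C1 = 2: that forces R1C2 = 1, R2C1 = 1, after which R2C2 would have to be in {4} for the 5 across but in {2,3} for the 6 down — contradiction. So R1C1 = 1.
R1C2 = 3 − 1 = 2 completes the 3 across.
Given what's placed, R3C2 must be 1 to fit the 6 across and 6 down.
R2C2 = 6 − 3 = 3 completes the 6 down.
R3C1 = 6 − 1 = 5 completes the 6 across.
R2C1 = 5 − 3 = 2 completes the 5 across.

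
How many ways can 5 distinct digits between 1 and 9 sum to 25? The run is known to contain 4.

5 distinct digits from 1–9 sum between 15 and 35.
Keeping only sets containing 4.
Enumerating: {1,3,4,8,9}, {1,4,5,6,9}, {1,4,5,7,8}, {2,3,4,7,9}, {2,4,5,6,8}, {3,4,5,6,7}.

6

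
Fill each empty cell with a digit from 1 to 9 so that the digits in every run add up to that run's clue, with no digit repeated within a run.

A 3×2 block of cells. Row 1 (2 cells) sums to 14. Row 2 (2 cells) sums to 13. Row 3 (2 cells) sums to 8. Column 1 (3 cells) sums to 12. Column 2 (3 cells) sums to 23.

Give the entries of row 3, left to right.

23 in 3 cells must be {6,8,9}.
The 8 across and the 23 down share only 6, so (3,2) = 6.
(3,1) = 8 − 6 = 2 completes the 8 across.
Nothing is forced directly, so branch on (1,1), whose candidates are 6 or 9. If (1,1) = 9: then (1,2) would have to be in {5} for the 14 across but in {8,9} for the 23 down — contradiction. So (1,1) = 6.
(1,2) = 14 − 6 = 8 completes the 14 across.
(2,1) = 12 − 8 = 4 completes the 12 down.
(2,2) = 13 − 4 = 9 completes the 13 across.

2 6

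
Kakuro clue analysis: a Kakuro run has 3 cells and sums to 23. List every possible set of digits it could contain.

{6,8,9}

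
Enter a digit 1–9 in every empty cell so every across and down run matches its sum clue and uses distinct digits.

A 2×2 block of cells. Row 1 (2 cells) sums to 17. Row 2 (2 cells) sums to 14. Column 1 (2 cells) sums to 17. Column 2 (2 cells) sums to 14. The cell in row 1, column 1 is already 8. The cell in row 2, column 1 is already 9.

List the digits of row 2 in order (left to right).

17 in 2 cells must be {8,9}.
(1,2) = 17 − 8 = 9 completes the 17 across.
(2,2) = 14 − 9 = 5 completes the 14 across.

9 5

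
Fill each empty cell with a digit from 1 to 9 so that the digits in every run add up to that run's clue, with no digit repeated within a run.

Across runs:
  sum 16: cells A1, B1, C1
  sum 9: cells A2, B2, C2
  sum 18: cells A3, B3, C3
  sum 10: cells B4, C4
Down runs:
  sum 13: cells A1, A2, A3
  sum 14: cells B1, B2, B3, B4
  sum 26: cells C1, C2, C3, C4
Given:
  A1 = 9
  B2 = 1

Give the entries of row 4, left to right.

2 8

A2 = 3: the only remaining digit allowed by both the 9 across and the 13 down.
C2 = 9 − 4 = 5 completes the 9 across.
A3 = 13 − 12 = 1 completes the 13 down.
Given what's placed, B3 must be 8 to fit the 18 across and 14 down.
C3 = 18 − 9 = 9 completes the 18 across.
C1 = 4: the only remaining digit allowed by both the 16 across and the 26 down.
C4 = 26 − 18 = 8 completes the 26 down.
B1 = 16 − 13 = 3 completes the 16 across.
B4 = 10 − 8 = 2 completes the 10 across.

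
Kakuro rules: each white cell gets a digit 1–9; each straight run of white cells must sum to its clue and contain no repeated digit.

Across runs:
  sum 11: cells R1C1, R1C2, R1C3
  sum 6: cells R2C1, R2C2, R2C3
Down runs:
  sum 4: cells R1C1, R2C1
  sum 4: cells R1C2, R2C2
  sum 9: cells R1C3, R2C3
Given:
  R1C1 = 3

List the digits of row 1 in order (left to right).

3, 1, 7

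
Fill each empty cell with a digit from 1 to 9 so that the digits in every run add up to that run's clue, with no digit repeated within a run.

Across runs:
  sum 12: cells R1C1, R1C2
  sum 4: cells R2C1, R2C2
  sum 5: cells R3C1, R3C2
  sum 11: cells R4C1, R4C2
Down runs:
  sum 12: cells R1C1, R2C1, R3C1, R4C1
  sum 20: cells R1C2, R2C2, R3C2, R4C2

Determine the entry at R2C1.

1

4 in 2 cells must be {1,3}.
Nothing is forced directly, so branch on R2C1, whose candidates are 1 or 3. If R2C1 = 3: then R1C1 would have to be in {3,4,5,7,8,9} for the 12 across but in {1,2,6} for the 12 down — contradiction. So R2C1 = 1.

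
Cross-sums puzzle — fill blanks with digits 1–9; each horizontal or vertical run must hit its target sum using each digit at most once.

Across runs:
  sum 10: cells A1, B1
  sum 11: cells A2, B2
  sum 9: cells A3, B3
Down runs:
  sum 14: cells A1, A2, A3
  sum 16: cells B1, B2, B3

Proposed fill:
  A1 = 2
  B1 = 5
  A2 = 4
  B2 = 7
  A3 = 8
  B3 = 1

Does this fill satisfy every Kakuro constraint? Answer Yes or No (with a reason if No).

No — the down run B1–B3 sums to 13, not 16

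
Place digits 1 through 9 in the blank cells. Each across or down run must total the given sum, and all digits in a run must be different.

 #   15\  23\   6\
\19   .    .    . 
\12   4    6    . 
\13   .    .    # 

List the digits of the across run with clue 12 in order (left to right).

23 in 3 cells must be {6,8,9}.
R2C3 = 12 − 10 = 2 completes the 12 across.
R1C3 = 6 − 2 = 4 completes the 6 down.
Nothing is forced directly, so branch on R1C2, whose candidates are 8 or 9. If R1C2 = 8: then R1C1 would have to be in {7} for the 19 across but in {2,3,5,6,8,9} for the 15 down — contradiction. So R1C2 = 9.
R1C1 = 19 − 13 = 6 completes the 19 across.
R3C1 = 15 − 10 = 5 completes the 15 down.
R3C2 = 13 − 5 = 8 completes the 13 across.

4, 6, 2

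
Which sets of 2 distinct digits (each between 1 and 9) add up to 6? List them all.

{1,5}; {2,4}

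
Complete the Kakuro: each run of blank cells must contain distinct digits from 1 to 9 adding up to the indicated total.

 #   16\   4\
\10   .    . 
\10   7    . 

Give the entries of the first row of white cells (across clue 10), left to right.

9 1

16 in 2 cells must be {7,9}; 4 in 2 cells must be {1,3}.
R1C1 = 16 − 7 = 9 completes the 16 down.
R1C2 = 10 − 9 = 1 completes the 10 across.
R2C2 = 10 − 7 = 3 completes the 10 across.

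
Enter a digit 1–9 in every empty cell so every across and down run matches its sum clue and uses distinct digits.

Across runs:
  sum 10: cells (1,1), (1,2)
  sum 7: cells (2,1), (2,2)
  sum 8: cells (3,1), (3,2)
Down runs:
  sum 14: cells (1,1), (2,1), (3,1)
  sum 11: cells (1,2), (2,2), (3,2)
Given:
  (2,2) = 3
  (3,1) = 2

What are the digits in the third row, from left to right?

2 6

(2,1) = 7 − 3 = 4 completes the 7 across.
(3,2) = 8 − 2 = 6 completes the 8 across.
(1,1) = 14 − 6 = 8 completes the 14 down.
(1,2) = 10 − 8 = 2 completes the 10 across.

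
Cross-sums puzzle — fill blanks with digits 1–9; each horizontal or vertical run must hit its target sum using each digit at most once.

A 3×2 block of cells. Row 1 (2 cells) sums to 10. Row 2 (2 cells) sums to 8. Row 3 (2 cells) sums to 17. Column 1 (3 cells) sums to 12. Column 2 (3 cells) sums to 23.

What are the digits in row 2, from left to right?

2 6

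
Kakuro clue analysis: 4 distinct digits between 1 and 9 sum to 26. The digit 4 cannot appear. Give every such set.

4 distinct digits from 1–9 sum between 10 and 30.
Dropping sets that contain 4.

{2,7,8,9}; {3,6,8,9}; {5,6,7,8}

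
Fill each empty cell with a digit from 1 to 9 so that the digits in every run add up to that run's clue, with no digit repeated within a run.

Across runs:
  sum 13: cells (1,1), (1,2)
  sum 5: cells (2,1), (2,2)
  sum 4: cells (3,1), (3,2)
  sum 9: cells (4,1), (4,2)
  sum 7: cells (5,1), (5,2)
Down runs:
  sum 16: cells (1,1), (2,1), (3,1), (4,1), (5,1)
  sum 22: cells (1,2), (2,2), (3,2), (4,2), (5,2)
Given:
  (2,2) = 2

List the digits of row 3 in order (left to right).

4 in 2 cells must be {1,3}; 16 in 5 cells must be {1,2,3,4,6}.
(2,1) = 5 − 2 = 3 completes the 5 across.
(3,1) = 1: the only remaining digit allowed by both the 4 across and the 16 down.
(3,2) = 4 − 1 = 3 completes the 4 across.

1 3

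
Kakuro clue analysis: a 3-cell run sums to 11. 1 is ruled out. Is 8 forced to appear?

No

Counterexample: {2,3,6} sums to 11 under that restriction without using 8.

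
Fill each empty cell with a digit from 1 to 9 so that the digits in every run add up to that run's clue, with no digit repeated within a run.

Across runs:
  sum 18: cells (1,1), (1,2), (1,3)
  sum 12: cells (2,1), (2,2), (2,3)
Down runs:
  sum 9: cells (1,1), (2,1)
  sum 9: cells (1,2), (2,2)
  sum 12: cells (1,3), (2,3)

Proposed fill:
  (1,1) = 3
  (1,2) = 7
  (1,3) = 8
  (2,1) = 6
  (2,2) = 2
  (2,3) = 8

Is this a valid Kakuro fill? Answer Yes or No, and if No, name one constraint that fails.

No — the down run (1,3)–(2,3) sums to 16, not 12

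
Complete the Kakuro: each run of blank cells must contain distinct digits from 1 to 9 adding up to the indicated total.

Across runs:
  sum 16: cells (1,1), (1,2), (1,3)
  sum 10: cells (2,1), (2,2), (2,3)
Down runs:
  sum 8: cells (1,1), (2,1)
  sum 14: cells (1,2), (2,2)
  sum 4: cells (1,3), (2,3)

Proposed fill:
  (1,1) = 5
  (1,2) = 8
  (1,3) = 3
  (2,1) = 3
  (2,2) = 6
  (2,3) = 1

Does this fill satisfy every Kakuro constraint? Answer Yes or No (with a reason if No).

Across: 5+8+3=16; 3+6+1=10. Down: 5+3=8; 8+6=14; 3+1=4. No digit repeats within any run.

Yes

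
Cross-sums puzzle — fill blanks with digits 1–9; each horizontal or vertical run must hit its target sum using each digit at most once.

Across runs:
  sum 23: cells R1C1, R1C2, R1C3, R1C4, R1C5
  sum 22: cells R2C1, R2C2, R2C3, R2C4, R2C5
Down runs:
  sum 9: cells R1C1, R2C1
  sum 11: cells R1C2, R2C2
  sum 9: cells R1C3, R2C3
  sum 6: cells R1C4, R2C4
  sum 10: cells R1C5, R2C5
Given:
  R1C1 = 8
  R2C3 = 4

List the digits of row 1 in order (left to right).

8 2 5 1 7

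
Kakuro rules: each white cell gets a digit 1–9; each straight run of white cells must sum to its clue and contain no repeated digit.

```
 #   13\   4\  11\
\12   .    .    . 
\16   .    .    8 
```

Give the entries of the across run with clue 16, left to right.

5 3 8

4 in 2 cells must be {1,3}.
R1C3 = 11 − 8 = 3 completes the 11 down.
R1C2 = 1: the only remaining digit allowed by both the 12 across and the 4 down.
R2C2 = 4 − 1 = 3 completes the 4 down.
R1C1 = 12 − 4 = 8 completes the 12 across.
R2C1 = 16 − 11 = 5 completes the 16 across.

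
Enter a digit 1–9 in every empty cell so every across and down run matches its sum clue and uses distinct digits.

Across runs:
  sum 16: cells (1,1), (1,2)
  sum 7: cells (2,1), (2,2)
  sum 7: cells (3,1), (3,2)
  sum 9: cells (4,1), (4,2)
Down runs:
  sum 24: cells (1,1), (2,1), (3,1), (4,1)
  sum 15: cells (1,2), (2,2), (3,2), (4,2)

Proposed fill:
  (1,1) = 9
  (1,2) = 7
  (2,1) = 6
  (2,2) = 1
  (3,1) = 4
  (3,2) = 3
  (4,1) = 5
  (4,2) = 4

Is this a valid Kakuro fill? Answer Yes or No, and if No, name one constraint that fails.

Yes

Across: 9+7=16; 6+1=7; 4+3=7; 5+4=9. Down: 9+6+4+5=24; 7+1+3+4=15. No digit repeats within any run.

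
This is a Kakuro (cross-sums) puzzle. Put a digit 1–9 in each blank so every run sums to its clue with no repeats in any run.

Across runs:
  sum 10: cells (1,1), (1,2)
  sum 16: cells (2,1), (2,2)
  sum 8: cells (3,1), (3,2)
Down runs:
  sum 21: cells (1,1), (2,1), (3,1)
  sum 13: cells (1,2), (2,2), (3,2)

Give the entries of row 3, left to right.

16 in 2 cells must be {7,9}.
Nothing is forced directly, so branch on (3,1), whose candidates are 5 or 6 or 7. If (3,1) = 6: that forces (2,1) = 7, (2,2) = 9, after which (3,2) would have to be in {2} for the 8 across but in {1,3} for the 13 down — contradiction. If (3,1) = 7: that forces (2,1) = 9, (2,2) = 7, (3,2) = 1, after which (1,1) would have to be in {1,2,3,4,6,7,8,9} for the 10 across but in {5} for the 21 down — contradiction. So (3,1) = 5.
(3,2) = 8 − 5 = 3 completes the 8 across.
Given what's placed, (2,2) must be 9 to fit the 16 across and 13 down.
(1,2) = 13 − 12 = 1 completes the 13 down.
(2,1) = 16 − 9 = 7 completes the 16 across.
(1,1) = 10 − 1 = 9 completes the 10 across.

5 3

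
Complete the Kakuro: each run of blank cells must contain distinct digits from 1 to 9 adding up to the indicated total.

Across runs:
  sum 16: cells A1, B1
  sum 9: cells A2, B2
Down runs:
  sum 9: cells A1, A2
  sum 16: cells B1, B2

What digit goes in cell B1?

16 in 2 cells must be {7,9}.
The 16 across and the 9 down share only 7, so A1 = 7.
B1 = 16 − 7 = 9 completes the 16 across.
A2 = 9 − 7 = 2 completes the 9 down.
B2 = 9 − 2 = 7 completes the 9 across.

9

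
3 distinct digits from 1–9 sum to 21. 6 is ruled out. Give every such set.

{4,8,9}; {5,7,9}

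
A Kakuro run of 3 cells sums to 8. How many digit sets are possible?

3 distinct digits from 1–9 sum between 6 and 24.
Enumerating: {1,2,5}, {1,3,4}.

2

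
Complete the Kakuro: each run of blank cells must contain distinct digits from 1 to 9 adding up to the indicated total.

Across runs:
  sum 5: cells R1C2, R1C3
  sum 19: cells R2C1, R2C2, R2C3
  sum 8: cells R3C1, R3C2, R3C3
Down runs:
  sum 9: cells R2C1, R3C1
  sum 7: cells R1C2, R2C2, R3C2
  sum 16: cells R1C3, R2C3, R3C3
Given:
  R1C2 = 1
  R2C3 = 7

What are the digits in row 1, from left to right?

1, 4

7 in 3 cells must be {1,2,4}.
R1C3 = 5 − 1 = 4 completes the 5 across.
Given what's placed, R2C2 must be 4 to fit the 19 across and 7 down.
R3C2 = 7 − 5 = 2 completes the 7 down.
R3C3 = 16 − 11 = 5 completes the 16 down.
R2C1 = 19 − 11 = 8 completes the 19 across.
R3C1 = 8 − 7 = 1 completes the 8 across.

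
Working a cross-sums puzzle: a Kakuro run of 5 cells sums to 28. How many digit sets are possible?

9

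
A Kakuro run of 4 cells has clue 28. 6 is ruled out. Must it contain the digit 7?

The only way to make 28 from 4 distinct digits under that restriction is {4,7,8,9}, which contains 7.

Yes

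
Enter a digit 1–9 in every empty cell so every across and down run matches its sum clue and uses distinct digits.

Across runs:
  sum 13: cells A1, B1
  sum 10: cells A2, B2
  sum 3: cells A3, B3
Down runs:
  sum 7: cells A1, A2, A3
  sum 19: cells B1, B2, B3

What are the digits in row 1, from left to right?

3 in 2 cells must be {1,2}; 7 in 3 cells must be {1,2,4}.
The 13 across and the 7 down share only 4, so A1 = 4.
B1 = 13 − 4 = 9 completes the 13 across.
Given what's placed, B3 must be 2 to fit the 3 across and 19 down.
B2 = 19 − 11 = 8 completes the 19 down.
A3 = 3 − 2 = 1 completes the 3 across.
A2 = 10 − 8 = 2 completes the 10 across.

4, 9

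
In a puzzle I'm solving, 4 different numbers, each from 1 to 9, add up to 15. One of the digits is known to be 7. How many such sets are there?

2

4 distinct digits from 1–9 sum between 10 and 30.
Keeping only sets containing 7.
Enumerating: {1,2,5,7}, {1,3,4,7}.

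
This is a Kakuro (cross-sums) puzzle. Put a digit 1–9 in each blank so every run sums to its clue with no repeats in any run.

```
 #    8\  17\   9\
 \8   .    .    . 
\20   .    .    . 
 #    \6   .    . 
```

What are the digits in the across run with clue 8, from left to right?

1 4 3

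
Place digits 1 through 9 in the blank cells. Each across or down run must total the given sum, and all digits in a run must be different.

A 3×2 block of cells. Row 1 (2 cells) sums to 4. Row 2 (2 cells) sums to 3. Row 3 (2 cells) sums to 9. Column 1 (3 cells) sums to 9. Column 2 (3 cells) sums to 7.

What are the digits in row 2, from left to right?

1 2

4 in 2 cells must be {1,3}; 3 in 2 cells must be {1,2}; 7 in 3 cells must be {1,2,4}.
The 4 across and the 7 down share only 1, so (1,2) = 1.
Given what's placed, (2,2) must be 2 to fit the 3 across and 7 down.
(3,2) = 7 − 3 = 4 completes the 7 down.
(1,1) = 4 − 1 = 3 completes the 4 across.
(2,1) = 3 − 2 = 1 completes the 3 across.
(3,1) = 9 − 4 = 5 completes the 9 across.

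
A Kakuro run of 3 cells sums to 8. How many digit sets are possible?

3 distinct digits from 1–9 sum between 6 and 24.
Enumerating: {1,2,5}, {1,3,4}.

2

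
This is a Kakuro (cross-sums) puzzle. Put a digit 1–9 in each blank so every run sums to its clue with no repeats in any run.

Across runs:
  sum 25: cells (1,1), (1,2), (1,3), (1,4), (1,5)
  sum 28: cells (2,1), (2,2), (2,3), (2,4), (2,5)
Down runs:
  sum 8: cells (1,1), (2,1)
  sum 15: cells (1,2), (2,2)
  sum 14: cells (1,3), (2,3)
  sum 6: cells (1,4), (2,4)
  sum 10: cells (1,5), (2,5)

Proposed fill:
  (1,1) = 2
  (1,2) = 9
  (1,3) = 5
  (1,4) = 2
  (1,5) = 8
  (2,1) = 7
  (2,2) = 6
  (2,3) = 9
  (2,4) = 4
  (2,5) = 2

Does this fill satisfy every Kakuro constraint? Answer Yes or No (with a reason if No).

No — the down run (1,1)–(2,1) sums to 9, not 8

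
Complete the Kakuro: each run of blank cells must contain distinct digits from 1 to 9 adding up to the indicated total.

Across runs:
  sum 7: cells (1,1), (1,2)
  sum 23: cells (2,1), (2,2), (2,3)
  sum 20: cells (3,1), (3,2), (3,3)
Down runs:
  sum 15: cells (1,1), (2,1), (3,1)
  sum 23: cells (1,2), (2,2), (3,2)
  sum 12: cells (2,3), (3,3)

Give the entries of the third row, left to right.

8, 9, 3

23 in 3 cells must be {6,8,9}.
Only 6 fits (1,2) under both its across sum 7 and down sum 23.
(1,1) = 7 − 6 = 1 completes the 7 across.
Nothing is forced directly, so branch on (2,2), whose candidates are 8 or 9. If (2,2) = 9: that forces (2,3) = 8, (3,2) = 8, after which (3,3) would have to be in {3,5,7,9} for the 20 across but in {4} for the 12 down — contradiction. So (2,2) = 8.
(2,3) = 9: the only remaining digit allowed by both the 23 across and the 12 down.
(3,2) = 23 − 14 = 9 completes the 23 down.
(3,3) = 12 − 9 = 3 completes the 12 down.
(2,1) = 23 − 17 = 6 completes the 23 across.
(3,1) = 20 − 12 = 8 completes the 20 across.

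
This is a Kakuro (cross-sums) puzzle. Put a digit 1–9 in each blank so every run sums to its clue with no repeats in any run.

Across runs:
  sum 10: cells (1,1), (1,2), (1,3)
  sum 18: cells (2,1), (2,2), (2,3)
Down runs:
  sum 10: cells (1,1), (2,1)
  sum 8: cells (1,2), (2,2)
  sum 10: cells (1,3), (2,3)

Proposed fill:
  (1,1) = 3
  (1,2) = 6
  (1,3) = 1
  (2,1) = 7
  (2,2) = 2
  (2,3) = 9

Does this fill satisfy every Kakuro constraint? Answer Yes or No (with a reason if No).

Across: 3+6+1=10; 7+2+9=18. Down: 3+7=10; 6+2=8; 1+9=10. No digit repeats within any run.

Yes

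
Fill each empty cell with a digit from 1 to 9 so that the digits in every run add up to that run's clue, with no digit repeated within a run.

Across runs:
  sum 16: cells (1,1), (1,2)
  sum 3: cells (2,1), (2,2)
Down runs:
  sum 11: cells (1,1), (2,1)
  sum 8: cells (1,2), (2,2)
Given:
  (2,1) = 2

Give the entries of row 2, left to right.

16 in 2 cells must be {7,9}; 3 in 2 cells must be {1,2}.
(1,1) = 11 − 2 = 9 completes the 11 down.
(1,2) = 16 − 9 = 7 completes the 16 across.
(2,2) = 3 − 2 = 1 completes the 3 across.

2, 1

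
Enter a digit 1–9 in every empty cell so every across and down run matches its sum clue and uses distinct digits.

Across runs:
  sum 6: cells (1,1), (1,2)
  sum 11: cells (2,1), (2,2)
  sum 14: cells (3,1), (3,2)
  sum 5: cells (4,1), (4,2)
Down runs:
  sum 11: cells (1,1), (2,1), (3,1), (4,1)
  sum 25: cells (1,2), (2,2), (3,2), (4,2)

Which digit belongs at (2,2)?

11 in 4 cells must be {1,2,3,5}.
Only 5 fits (3,1) under both its across sum 14 and down sum 11.
(3,2) = 14 − 5 = 9 completes the 14 across.
Nothing is forced directly, so branch on (1,1), whose candidates are 1 or 2. If (1,1) = 2: that forces (1,2) = 4, (2,1) = 3, after which (2,2) would have to be in {8} for the 11 across but in {5,7} for the 25 down — contradiction. So (1,1) = 1.
(1,2) = 6 − 1 = 5 completes the 6 across.
No cell is forced outright now. (2,1) can only be 2 or 3 (the digits allowed by both its 11 across and its 11 down). If (2,1) = 2: then (2,2) would have to be in {9} for the 11 across but in {3,4,7,8} for the 25 down — contradiction. So (2,1) = 3.
(2,2) = 11 − 3 = 8 completes the 11 across.

8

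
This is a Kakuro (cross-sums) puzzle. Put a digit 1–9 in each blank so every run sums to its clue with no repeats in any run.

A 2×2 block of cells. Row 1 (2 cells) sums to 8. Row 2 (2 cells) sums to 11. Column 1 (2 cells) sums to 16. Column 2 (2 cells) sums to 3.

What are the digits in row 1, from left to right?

16 in 2 cells must be {7,9}; 3 in 2 cells must be {1,2}.
The 8 across and the 16 down share only 7, so (1,1) = 7.
(1,2) = 8 − 7 = 1 completes the 8 across.
(2,1) = 16 − 7 = 9 completes the 16 down.
(2,2) = 11 − 9 = 2 completes the 11 across.

7 1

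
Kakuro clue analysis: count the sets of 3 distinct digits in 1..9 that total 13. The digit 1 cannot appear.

4

3 distinct digits from 1–9 sum between 6 and 24.
Dropping sets that contain 1.
Enumerating: {2,3,8}, {2,4,7}, {2,5,6}, {3,4,6}.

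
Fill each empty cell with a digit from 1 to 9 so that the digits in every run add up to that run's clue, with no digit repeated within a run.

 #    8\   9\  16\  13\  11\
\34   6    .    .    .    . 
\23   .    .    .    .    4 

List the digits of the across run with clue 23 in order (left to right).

2 1 7 9 4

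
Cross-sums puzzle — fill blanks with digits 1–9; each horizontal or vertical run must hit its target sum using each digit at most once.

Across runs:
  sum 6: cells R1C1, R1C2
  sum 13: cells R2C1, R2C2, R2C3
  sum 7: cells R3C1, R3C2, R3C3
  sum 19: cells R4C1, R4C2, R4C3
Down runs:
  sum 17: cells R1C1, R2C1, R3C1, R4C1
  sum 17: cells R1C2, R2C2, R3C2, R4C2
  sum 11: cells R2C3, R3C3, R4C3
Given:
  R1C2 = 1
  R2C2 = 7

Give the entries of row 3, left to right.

2 4 1

7 in 3 cells must be {1,2,4}.
R1C1 = 6 − 1 = 5 completes the 6 across.
Given what's placed, R3C2 must be 4 to fit the 7 across and 17 down.
R4C2 = 17 − 12 = 5 completes the 17 down.
Nothing is forced directly, so branch on R4C1, whose candidates are 6 or 8. If R4C1 = 8: that forces R2C1 = 1, R2C3 = 5, after which R3C1 would have to be in {1,2} for the 7 across but in {3} for the 17 down — contradiction. So R4C1 = 6.
Given what's placed, R3C1 must be 2 to fit the 7 across and 17 down.
R3C3 = 7 − 6 = 1 completes the 7 across.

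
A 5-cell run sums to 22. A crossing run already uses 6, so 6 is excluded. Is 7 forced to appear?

No

Counterexample: {1,3,4,5,9} sums to 22 under that restriction without using 7.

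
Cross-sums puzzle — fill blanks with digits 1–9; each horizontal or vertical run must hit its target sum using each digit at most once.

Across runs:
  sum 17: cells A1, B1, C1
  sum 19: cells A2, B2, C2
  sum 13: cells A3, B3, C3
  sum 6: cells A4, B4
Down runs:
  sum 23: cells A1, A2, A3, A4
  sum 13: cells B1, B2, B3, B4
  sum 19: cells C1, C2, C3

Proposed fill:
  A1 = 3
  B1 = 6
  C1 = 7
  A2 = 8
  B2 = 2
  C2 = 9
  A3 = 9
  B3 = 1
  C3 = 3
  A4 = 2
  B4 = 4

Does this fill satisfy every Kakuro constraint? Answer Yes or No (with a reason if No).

No — the across run A1–C1 sums to 16, not 17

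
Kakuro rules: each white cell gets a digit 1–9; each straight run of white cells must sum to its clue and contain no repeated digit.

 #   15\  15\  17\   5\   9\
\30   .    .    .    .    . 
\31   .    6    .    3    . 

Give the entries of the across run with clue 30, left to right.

17 in 2 cells must be {8,9}.
R1C2 = 15 − 6 = 9 completes the 15 down.
Given what's placed, R1C3 must be 8 to fit the 30 across and 17 down.
R1C4 = 5 − 3 = 2 completes the 5 down.
R2C3 = 17 − 8 = 9 completes the 17 down.
R2C1 = 8: the only remaining digit allowed by both the 31 across and the 15 down.
R2C5 = 31 − 26 = 5 completes the 31 across.
R1C1 = 15 − 8 = 7 completes the 15 down.
R1C5 = 30 − 26 = 4 completes the 30 across.

7 9 8 2 4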